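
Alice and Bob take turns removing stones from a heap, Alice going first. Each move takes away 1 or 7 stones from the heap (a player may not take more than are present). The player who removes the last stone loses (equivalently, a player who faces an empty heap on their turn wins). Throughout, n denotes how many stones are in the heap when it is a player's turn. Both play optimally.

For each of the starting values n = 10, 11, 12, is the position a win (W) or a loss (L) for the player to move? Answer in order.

10: W, 11: L, 12: W

Work bottom-up. With no move the player to move wins. Otherwise the position is W if at least one move leads to an L position for the opponent, and L if every move leads to a W.
n=0: no move; the opponent has just taken the last stone and therefore loses → W
n=1: only reaches 0(W), which is W → L
n=2: reaches L-position 1 → W
n=3: only reaches 2(W), which is W → L
n=4: reaches L-position 3 → W
n=5: only reaches 4(W), which is W → L
n=6: reaches L-position 5 → W
n=7: only reaches 6(W), 0(W), all W → L
n=8: reaches L-position 7 → W
n=9: only reaches 8(W), 2(W), all W → L
n=10: reaches L-position 9 → W
n=11: only reaches 10(W), 4(W), all W → L
n=12: reaches L-position 11 → W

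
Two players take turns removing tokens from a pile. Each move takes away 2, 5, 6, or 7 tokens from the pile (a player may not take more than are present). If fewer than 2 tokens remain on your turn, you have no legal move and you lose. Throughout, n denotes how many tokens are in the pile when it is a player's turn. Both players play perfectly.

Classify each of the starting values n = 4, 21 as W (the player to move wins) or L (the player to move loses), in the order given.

Compute win/loss labels from the base case upward. A position with no move is L. Any other position is W if it can reach an L in one move, else L.
n=0: no move → L
n=1: no move → L
n=2: W (go to 0, an L position)
n=3: W (go to 1, an L position)
n=4: L (sole option 2(W) is W)
n=5: W (go to 0, an L position)
n=6: W (go to 4, an L position)
n=7: W (go to 1, an L position)
n=8: W (go to 1, an L position)
n=9: W (go to 4, an L position)
n=10: W (go to 4, an L position)
n=11: W (go to 4, an L position)
n=12: L (options 10(W), 7(W), 6(W), 5(W) are all W)
n=13: L (options 11(W), 8(W), 7(W), 6(W) are all W)
n=14: W (go to 12, an L position)
n=15: W (go to 13, an L position)
n=16: L (options 14(W), 11(W), 10(W), 9(W) are all W)
n=17: W (go to 12, an L position)
n=18: W (go to 16, an L position)
n=19: W (go to 13, an L position)
n=20: W (go to 13, an L position)
n=21: W (go to 16, an L position)

4: L, 21: W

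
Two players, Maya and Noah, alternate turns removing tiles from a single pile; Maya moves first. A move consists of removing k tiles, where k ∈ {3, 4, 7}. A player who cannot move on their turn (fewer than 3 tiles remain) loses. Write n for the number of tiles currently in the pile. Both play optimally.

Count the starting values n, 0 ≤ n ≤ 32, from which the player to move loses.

12

Use the standard recursion: the mover loses at a terminal position; elsewhere, the mover wins exactly when some move hands the opponent an L position.
n=0: no move → L
n=1: no move → L
n=2: no move → L
n=3: W (go to 0, an L position)
n=4: W (go to 1, an L position)
n=5: W (go to 2, an L position)
n=6: W (go to 2, an L position)
n=7: W (go to 0, an L position)
n=8: W (go to 1, an L position)
n=9: W (go to 2, an L position)
n=10: L (options 7(W), 6(W), 3(W) are all W)
n=11: L (options 8(W), 7(W), 4(W) are all W)
n=12: L (options 9(W), 8(W), 5(W) are all W)
n=13: W (go to 10, an L position)
n=14: W (go to 11, an L position)
n=15: W (go to 12, an L position)
n=16: W (go to 12, an L position)
n=17: W (go to 10, an L position)
n=18: W (go to 11, an L position)
n=19: W (go to 12, an L position)
n=20: L (options 17(W), 16(W), 13(W) are all W)
n=21: L (options 18(W), 17(W), 14(W) are all W)
n=22: L (options 19(W), 18(W), 15(W) are all W)
n=23: W (go to 20, an L position)
n=24: W (go to 21, an L position)
n=25: W (go to 22, an L position)
n=26: W (go to 22, an L position)
n=27: W (go to 20, an L position)
n=28: W (go to 21, an L position)
n=29: W (go to 22, an L position)
n=30: L (options 27(W), 26(W), 23(W) are all W)
n=31: L (options 28(W), 27(W), 24(W) are all W)
n=32: L (options 29(W), 28(W), 25(W) are all W)
L entries with 0 ≤ n ≤ 32: n = 0, 1, 2, 10, 11, 12, 20, 21, 22, 30, 31, 32; that makes 12.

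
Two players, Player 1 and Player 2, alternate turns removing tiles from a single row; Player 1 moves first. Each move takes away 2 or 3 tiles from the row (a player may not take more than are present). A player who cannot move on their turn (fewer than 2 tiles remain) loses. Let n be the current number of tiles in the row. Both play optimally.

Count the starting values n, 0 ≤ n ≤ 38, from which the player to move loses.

16

Use the standard recursion: the mover loses at a terminal position; elsewhere, the mover wins exactly when some move hands the opponent an L position.
n=0: no move → L
n=1: no move → L
n=2: reaches L-position 0 → W
n=3: reaches L-position 1 → W
n=4: reaches L-position 1 → W
n=5: only reaches 3(W), 2(W), all W → L
n=6: only reaches 4(W), 3(W), all W → L
n=7: reaches L-position 5 → W
n=8: reaches L-position 6 → W
n=9: reaches L-position 6 → W
n=10: only reaches 8(W), 7(W), all W → L
n=11: only reaches 9(W), 8(W), all W → L
n=12: reaches L-position 10 → W
n=13: reaches L-position 11 → W
n=14: reaches L-position 11 → W
n=15: only reaches 13(W), 12(W), all W → L
n=16: only reaches 14(W), 13(W), all W → L
n=17: reaches L-position 15 → W
n=18: reaches L-position 16 → W
n=19: reaches L-position 16 → W
n=20: only reaches 18(W), 17(W), all W → L
n=21: only reaches 19(W), 18(W), all W → L
n=22: reaches L-position 20 → W
n=23: reaches L-position 21 → W
n=24: reaches L-position 21 → W
n=25: only reaches 23(W), 22(W), all W → L
n=26: only reaches 24(W), 23(W), all W → L
n=27: reaches L-position 25 → W
n=28: reaches L-position 26 → W
n=29: reaches L-position 26 → W
n=30: only reaches 28(W), 27(W), all W → L
n=31: only reaches 29(W), 28(W), all W → L
n=32: reaches L-position 30 → W
n=33: reaches L-position 31 → W
n=34: reaches L-position 31 → W
n=35: only reaches 33(W), 32(W), all W → L
n=36: only reaches 34(W), 33(W), all W → L
n=37: reaches L-position 35 → W
n=38: reaches L-position 36 → W
L entries with 0 ≤ n ≤ 38: n = 0, 1, 5, 6, 10, 11, 15, 16, 20, 21, 25, 26, 30, 31, 35, 36; that makes 16.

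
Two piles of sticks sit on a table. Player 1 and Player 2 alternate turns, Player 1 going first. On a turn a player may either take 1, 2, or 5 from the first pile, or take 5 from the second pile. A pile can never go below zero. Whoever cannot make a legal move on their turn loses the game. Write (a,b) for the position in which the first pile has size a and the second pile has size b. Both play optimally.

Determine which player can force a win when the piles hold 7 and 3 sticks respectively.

Compute win/loss labels from the base case upward. A position with no move is L. Any other position is W if it can reach an L in one move, else L.
No move ever increases a pile, so every position that can arise here has a ≤ 7 and b ≤ 3; it is enough to label the cells with 0 ≤ a ≤ 7 and 0 ≤ b ≤ 3.
Every move lowers a or b (never raises either), so fill the grid row by row in increasing a, and left to right within a row: each cell's successors are then already labelled.
      b=0  b=1  b=2  b=3
a=0:    L    L    L    L
a=1:    W    W    W    W
a=2:    W    W    W    W
a=3:    L    L    L    L
a=4:    W    W    W    W
a=5:    W    W    W    W
a=6:    L    L    L    L
a=7:    W    W    W    W
Cells with no legal move (terminal, hence L): (0,0), (0,1), (0,2), (0,3).
The remaining L cells, each justified by listing all of its moves:
(3,0): moves to (2,0)(W), (1,0)(W); every one is W ⇒ L
(3,1): moves to (2,1)(W), (1,1)(W); every one is W ⇒ L
(3,2): moves to (2,2)(W), (1,2)(W); every one is W ⇒ L
(3,3): moves to (2,3)(W), (1,3)(W); every one is W ⇒ L
(6,0): moves to (5,0)(W), (4,0)(W), (1,0)(W); every one is W ⇒ L
(6,1): moves to (5,1)(W), (4,1)(W), (1,1)(W); every one is W ⇒ L
(6,2): moves to (5,2)(W), (4,2)(W), (1,2)(W); every one is W ⇒ L
(6,3): moves to (5,3)(W), (4,3)(W), (1,3)(W); every one is W ⇒ L
Every other cell has at least one move into one of the L cells above, so it is W.
From (7,3) Player 1 can move to (6,3), reaching an L position.

Player 1 wins.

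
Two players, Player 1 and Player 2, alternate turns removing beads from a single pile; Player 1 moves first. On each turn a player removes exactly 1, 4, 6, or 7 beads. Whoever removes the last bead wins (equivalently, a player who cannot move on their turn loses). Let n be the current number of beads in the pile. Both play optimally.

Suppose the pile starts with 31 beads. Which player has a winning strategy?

Classify positions by backward induction: terminal positions (no move available) are L. From any other position, the mover wins iff some move reaches an L.
n=0: no move → L
n=1: →0(L), so W
n=2: →1(W) only, which is W, so L
n=3: →2(L), so W
n=4: →0(L), so W
n=5: →4(W), 1(W) — all W, so L
n=6: →5(L), so W
n=7: →0(L), so W
n=8: →2(L), so W
n=9: →5(L), so W
n=10: →9(W), 6(W), 4(W), 3(W) — all W, so L
n=11: →10(L), so W
n=12: →5(L), so W
n=13: →12(W), 9(W), 7(W), 6(W) — all W, so L
n=14: →13(L), so W
n=15: →14(W), 11(W), 9(W), 8(W) — all W, so L
n=16: →15(L), so W
n=17: →13(L), so W
n=18: →17(W), 14(W), 12(W), 11(W) — all W, so L
n=19: →18(L), so W
n=20: →13(L), so W
n=21: →15(L), so W
n=22: →18(L), so W
n=23: →22(W), 19(W), 17(W), 16(W) — all W, so L
n=24: →23(L), so W
n=25: →18(L), so W
n=26: →25(W), 22(W), 20(W), 19(W) — all W, so L
n=27: →26(L), so W
n=28: →27(W), 24(W), 22(W), 21(W) — all W, so L
n=29: →28(L), so W
n=30: →26(L), so W
n=31: →30(W), 27(W), 25(W), 24(W) — all W, so L
The starting position 31 is L: whatever Player 1 does, the opponent receives a W position.

Player 2 wins.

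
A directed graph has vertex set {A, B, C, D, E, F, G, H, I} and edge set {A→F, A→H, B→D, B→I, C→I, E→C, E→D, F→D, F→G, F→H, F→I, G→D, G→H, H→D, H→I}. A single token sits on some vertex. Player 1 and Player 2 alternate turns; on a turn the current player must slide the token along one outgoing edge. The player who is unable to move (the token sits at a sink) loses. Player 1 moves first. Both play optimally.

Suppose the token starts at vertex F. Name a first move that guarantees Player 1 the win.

Move to D.

Classify positions by backward induction: terminal positions (no move available) are L. From any other position, the mover wins iff some move reaches an L.
Every edge goes from a vertex to one that appears earlier in the order I, D, H, C, G, F, A, B, E, so processing vertices in that order labels each vertex after all of its successors.
I: no outgoing edge → L
D: no outgoing edge → L
H: W (go to D, an L position)
C: W (go to I, an L position)
G: W (go to D, an L position)
F: W (go to D, an L position)
A: L (options F(W), H(W) are all W)
B: W (go to D, an L position)
E: W (go to D, an L position)
From F, the L positions reachable in one move are: D, I. Any move reaching one of these is winning.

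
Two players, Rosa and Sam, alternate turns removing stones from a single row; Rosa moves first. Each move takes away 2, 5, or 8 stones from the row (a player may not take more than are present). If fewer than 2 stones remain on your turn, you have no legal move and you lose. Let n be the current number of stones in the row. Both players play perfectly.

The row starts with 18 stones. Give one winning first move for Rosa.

Work bottom-up. With no move the player to move loses. Otherwise the position is W if at least one move leads to an L position for the opponent, and L if every move leads to a W.
n=0: no move → L
n=1: no move → L
n=2: →0(L), so W
n=3: →1(L), so W
n=4: →2(W) only, which is W, so L
n=5: →0(L), so W
n=6: →4(L), so W
n=7: →5(W), 2(W) — all W, so L
n=8: →0(L), so W
n=9: →7(L), so W
n=10: →8(W), 5(W), 2(W) — all W, so L
n=11: →9(W), 6(W), 3(W) — all W, so L
n=12: →10(L), so W
n=13: →11(L), so W
n=14: →12(W), 9(W), 6(W) — all W, so L
n=15: →10(L), so W
n=16: →14(L), so W
n=17: →15(W), 12(W), 9(W) — all W, so L
n=18: →10(L), so W
From 18, the L positions reachable in one move are: 10.

Remove 8, leaving 10.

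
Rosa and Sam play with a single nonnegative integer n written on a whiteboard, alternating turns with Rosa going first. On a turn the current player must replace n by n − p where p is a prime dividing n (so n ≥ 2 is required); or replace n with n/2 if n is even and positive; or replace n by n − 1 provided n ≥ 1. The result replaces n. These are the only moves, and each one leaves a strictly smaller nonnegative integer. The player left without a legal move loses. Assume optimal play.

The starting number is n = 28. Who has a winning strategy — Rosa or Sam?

Rosa wins.

Use the standard recursion: the mover loses at a terminal position; elsewhere, the mover wins exactly when some move hands the opponent an L position.
n=0: no move → L
n=1: W (go to 0, an L position)
n=2: W (go to 0, an L position)
n=3: W (go to 0, an L position)
n=4: L (options 2(W), 3(W) are all W)
n=5: W (go to 0, an L position)
n=6: W (go to 4, an L position)
n=7: W (go to 0, an L position)
n=8: W (go to 4, an L position)
n=9: L (options 6(W), 8(W) are all W)
n=10: W (go to 9, an L position)
n=11: W (go to 0, an L position)
n=12: W (go to 9, an L position)
n=13: W (go to 0, an L position)
n=14: L (options 7(W), 12(W), 13(W) are all W)
n=15: W (go to 14, an L position)
n=16: W (go to 14, an L position)
n=17: W (go to 0, an L position)
n=18: W (go to 9, an L position)
n=19: W (go to 0, an L position)
n=20: L (options 10(W), 15(W), 18(W), 19(W) are all W)
n=21: W (go to 14, an L position)
n=22: W (go to 20, an L position)
n=23: W (go to 0, an L position)
n=24: L (options 12(W), 21(W), 22(W), 23(W) are all W)
n=25: W (go to 20, an L position)
n=26: W (go to 24, an L position)
n=27: W (go to 24, an L position)
n=28: W (go to 14, an L position)
The starting position 28 is W: Rosa should move to 14, handing over an L position.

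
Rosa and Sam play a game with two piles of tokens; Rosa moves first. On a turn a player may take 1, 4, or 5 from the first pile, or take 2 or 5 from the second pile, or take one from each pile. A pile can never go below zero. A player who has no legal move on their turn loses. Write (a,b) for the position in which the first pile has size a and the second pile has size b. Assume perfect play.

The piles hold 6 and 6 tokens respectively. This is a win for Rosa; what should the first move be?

Label each position W (a win for the player to move) or L (a loss). A position with no legal move is L; any other position is W exactly when some move reaches an L, and L when every move reaches a W.
No move ever increases a pile, so every position that can arise here has a ≤ 6 and b ≤ 6; it is enough to label the cells with 0 ≤ a ≤ 6 and 0 ≤ b ≤ 6.
Every move lowers a or b (never raises either), so fill the grid row by row in increasing a, and left to right within a row: each cell's successors are then already labelled.
      b=0  b=1  b=2  b=3  b=4  b=5  b=6
a=0:    L    L    W    W    L    W    W
a=1:    W    W    W    L    W    W    L
a=2:    L    L    W    W    W    W    W
a=3:    W    W    W    L    L    W    W
a=4:    W    W    L    W    W    W    L
a=5:    W    W    W    W    W    L    W
a=6:    W    W    L    W    W    W    W
Cells with no legal move (terminal, hence L): (0,0), (0,1).
The remaining L cells, each justified by listing all of its moves:
(0,4): L (sole option (0,2)(W) is W)
(1,3): L (options (0,3)(W), (1,1)(W), (0,2)(W) are all W)
(1,6): L (options (0,6)(W), (1,4)(W), (1,1)(W), (0,5)(W) are all W)
(2,0): L (sole option (1,0)(W) is W)
(2,1): L (options (1,1)(W), (1,0)(W) are all W)
(3,3): L (options (2,3)(W), (3,1)(W), (2,2)(W) are all W)
(3,4): L (options (2,4)(W), (3,2)(W), (2,3)(W) are all W)
(4,2): L (options (3,2)(W), (0,2)(W), (4,0)(W), (3,1)(W) are all W)
(4,6): L (options (3,6)(W), (0,6)(W), (4,4)(W), (4,1)(W), (3,5)(W) are all W)
(5,5): L (options (4,5)(W), (1,5)(W), (0,5)(W), (5,3)(W), (5,0)(W), (4,4)(W) are all W)
(6,2): L (options (5,2)(W), (2,2)(W), (1,2)(W), (6,0)(W), (5,1)(W) are all W)
Every other cell has at least one move into one of the L cells above, so it is W.
From (6,6), the L positions reachable in one move are: (1,6), (5,5). Any move reaching one of these is winning.

Move to (1,6).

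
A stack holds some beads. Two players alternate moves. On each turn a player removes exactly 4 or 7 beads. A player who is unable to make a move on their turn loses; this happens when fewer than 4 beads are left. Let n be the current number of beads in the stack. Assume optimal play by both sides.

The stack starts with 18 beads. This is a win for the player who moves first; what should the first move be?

Remove 4, leaving 14.

Build the W/L table. Terminal = L. A non-terminal position is W if it has a move to some L; otherwise it is L.
n=0: no move → L
n=1: no move → L
n=2: no move → L
n=3: no move → L
n=4: →0(L), so W
n=5: →1(L), so W
n=6: →2(L), so W
n=7: →3(L), so W
n=8: →1(L), so W
n=9: →2(L), so W
n=10: →3(L), so W
n=11: →7(W), 4(W) — all W, so L
n=12: →8(W), 5(W) — all W, so L
n=13: →9(W), 6(W) — all W, so L
n=14: →10(W), 7(W) — all W, so L
n=15: →11(L), so W
n=16: →12(L), so W
n=17: →13(L), so W
n=18: →14(L), so W
From 18, the L positions reachable in one move are: 14, 11. Any move reaching one of these is winning.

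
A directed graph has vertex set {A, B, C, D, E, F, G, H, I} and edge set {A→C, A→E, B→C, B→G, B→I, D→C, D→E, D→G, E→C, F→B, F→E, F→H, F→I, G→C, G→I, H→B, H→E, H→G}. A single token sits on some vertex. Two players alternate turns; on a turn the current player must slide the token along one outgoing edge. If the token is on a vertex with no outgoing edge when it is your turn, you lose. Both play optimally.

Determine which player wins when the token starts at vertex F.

Work bottom-up. With no move the player to move loses. Otherwise the position is W if at least one move leads to an L position for the opponent, and L if every move leads to a W.
Every edge goes from a vertex to one that appears earlier in the order C, I, G, B, E, H, D, F, A, so processing vertices in that order labels each vertex after all of its successors.
C: no outgoing edge → L
I: no outgoing edge → L
G: →I(L), so W
B: →I(L), so W
E: →C(L), so W
H: →E(W), B(W), G(W) — all W, so L
D: →C(L), so W
F: →H(L), so W
A: →C(L), so W
From F the player to move can move to H, reaching an L position.

The first player wins.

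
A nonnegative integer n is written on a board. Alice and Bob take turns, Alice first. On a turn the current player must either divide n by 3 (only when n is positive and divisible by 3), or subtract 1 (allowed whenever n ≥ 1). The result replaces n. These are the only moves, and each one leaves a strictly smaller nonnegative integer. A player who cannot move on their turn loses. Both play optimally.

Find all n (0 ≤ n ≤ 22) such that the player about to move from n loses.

Compute win/loss labels from the base case upward. A position with no move is L. Any other position is W if it can reach an L in one move, else L.
n=0: no move → L
n=1: reaches L-position 0 → W
n=2: only reaches 1(W), which is W → L
n=3: reaches L-position 2 → W
n=4: only reaches 3(W), which is W → L
n=5: reaches L-position 4 → W
n=6: reaches L-position 2 → W
n=7: only reaches 6(W), which is W → L
n=8: reaches L-position 7 → W
n=9: only reaches 3(W), 8(W), all W → L
n=10: reaches L-position 9 → W
n=11: only reaches 10(W), which is W → L
n=12: reaches L-position 4 → W
n=13: only reaches 12(W), which is W → L
n=14: reaches L-position 13 → W
n=15: only reaches 5(W), 14(W), all W → L
n=16: reaches L-position 15 → W
n=17: only reaches 16(W), which is W → L
n=18: reaches L-position 17 → W
n=19: only reaches 18(W), which is W → L
n=20: reaches L-position 19 → W
n=21: reaches L-position 7 → W
n=22: only reaches 21(W), which is W → L
Reading off the rows marked L gives the requested list; there are 11 such values of n.

0, 2, 4, 7, 9, 11, 13, 15, 17, 19, 22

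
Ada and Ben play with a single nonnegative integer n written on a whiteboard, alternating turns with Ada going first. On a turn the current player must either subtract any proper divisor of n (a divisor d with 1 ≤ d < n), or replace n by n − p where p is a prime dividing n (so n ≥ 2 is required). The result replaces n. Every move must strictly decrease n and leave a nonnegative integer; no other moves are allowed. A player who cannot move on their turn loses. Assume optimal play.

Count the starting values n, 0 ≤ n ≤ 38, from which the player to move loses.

Use the standard recursion: the mover loses at a terminal position; elsewhere, the mover wins exactly when some move hands the opponent an L position.
n=0: no move → L
n=1: no move → L
n=2: →0(L), so W
n=3: →0(L), so W
n=4: →2(W), 3(W) — all W, so L
n=5: →0(L), so W
n=6: →4(L), so W
n=7: →0(L), so W
n=8: →4(L), so W
n=9: →6(W), 8(W) — all W, so L
n=10: →9(L), so W
n=11: →0(L), so W
n=12: →9(L), so W
n=13: →0(L), so W
n=14: →7(W), 12(W), 13(W) — all W, so L
n=15: →14(L), so W
n=16: →14(L), so W
n=17: →0(L), so W
n=18: →9(L), so W
n=19: →0(L), so W
n=20: →10(W), 15(W), 16(W), 18(W), 19(W) — all W, so L
n=21: →14(L), so W
n=22: →20(L), so W
n=23: →0(L), so W
n=24: →20(L), so W
n=25: →20(L), so W
n=26: →13(W), 24(W), 25(W) — all W, so L
n=27: →26(L), so W
n=28: →14(L), so W
n=29: →0(L), so W
n=30: →20(L), so W
n=31: →0(L), so W
n=32: →16(W), 24(W), 28(W), 30(W), 31(W) — all W, so L
n=33: →32(L), so W
n=34: →32(L), so W
n=35: →28(W), 30(W), 34(W) — all W, so L
n=36: →32(L), so W
n=37: →0(L), so W
n=38: →19(W), 36(W), 37(W) — all W, so L
L entries with 0 ≤ n ≤ 38: n = 0, 1, 4, 9, 14, 20, 26, 32, 35, 38; that makes 10.

10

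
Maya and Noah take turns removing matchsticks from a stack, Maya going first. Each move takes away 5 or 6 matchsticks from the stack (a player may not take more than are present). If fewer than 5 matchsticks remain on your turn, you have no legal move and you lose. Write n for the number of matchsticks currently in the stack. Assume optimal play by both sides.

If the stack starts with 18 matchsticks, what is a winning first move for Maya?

Remove 5, leaving 13.

Positions with no move are L. A position that does have a move is losing for the player to move precisely when every available move leads to a winning position for the opponent. Fill in the labels:
n=0: no move → L
n=1: no move → L
n=2: no move → L
n=3: no move → L
n=4: no move → L
n=5: reaches L-position 0 → W
n=6: reaches L-position 1 → W
n=7: reaches L-position 2 → W
n=8: reaches L-position 3 → W
n=9: reaches L-position 4 → W
n=10: reaches L-position 4 → W
n=11: only reaches 6(W), 5(W), all W → L
n=12: only reaches 7(W), 6(W), all W → L
n=13: only reaches 8(W), 7(W), all W → L
n=14: only reaches 9(W), 8(W), all W → L
n=15: only reaches 10(W), 9(W), all W → L
n=16: reaches L-position 11 → W
n=17: reaches L-position 12 → W
n=18: reaches L-position 13 → W
From 18, the L positions reachable in one move are: 13, 12. Any move reaching one of these is winning.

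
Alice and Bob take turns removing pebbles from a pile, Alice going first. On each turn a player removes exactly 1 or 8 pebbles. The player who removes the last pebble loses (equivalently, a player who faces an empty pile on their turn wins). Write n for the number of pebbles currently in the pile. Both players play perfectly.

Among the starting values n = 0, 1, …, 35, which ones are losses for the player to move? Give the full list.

Label each position W (a win for the player to move) or L (a loss). A position with no legal move is W; any other position is W exactly when some move reaches an L, and L when every move reaches a W.
n=0: no move; the opponent has just taken the last pebble and therefore loses → W
n=1: the only move is to 0(W), a W ⇒ L
n=2: can move to 1, which is L ⇒ W
n=3: the only move is to 2(W), a W ⇒ L
n=4: can move to 3, which is L ⇒ W
n=5: the only move is to 4(W), a W ⇒ L
n=6: can move to 5, which is L ⇒ W
n=7: the only move is to 6(W), a W ⇒ L
n=8: can move to 7, which is L ⇒ W
n=9: can move to 1, which is L ⇒ W
n=10: moves to 9(W), 2(W); every one is W ⇒ L
n=11: can move to 10, which is L ⇒ W
n=12: moves to 11(W), 4(W); every one is W ⇒ L
n=13: can move to 12, which is L ⇒ W
n=14: moves to 13(W), 6(W); every one is W ⇒ L
n=15: can move to 14, which is L ⇒ W
n=16: moves to 15(W), 8(W); every one is W ⇒ L
n=17: can move to 16, which is L ⇒ W
n=18: can move to 10, which is L ⇒ W
n=19: moves to 18(W), 11(W); every one is W ⇒ L
n=20: can move to 19, which is L ⇒ W
n=21: moves to 20(W), 13(W); every one is W ⇒ L
n=22: can move to 21, which is L ⇒ W
n=23: moves to 22(W), 15(W); every one is W ⇒ L
n=24: can move to 23, which is L ⇒ W
n=25: moves to 24(W), 17(W); every one is W ⇒ L
n=26: can move to 25, which is L ⇒ W
n=27: can move to 19, which is L ⇒ W
n=28: moves to 27(W), 20(W); every one is W ⇒ L
n=29: can move to 28, which is L ⇒ W
n=30: moves to 29(W), 22(W); every one is W ⇒ L
n=31: can move to 30, which is L ⇒ W
n=32: moves to 31(W), 24(W); every one is W ⇒ L
n=33: can move to 32, which is L ⇒ W
n=34: moves to 33(W), 26(W); every one is W ⇒ L
n=35: can move to 34, which is L ⇒ W
The losing starting values of n are exactly the entries labelled L in this table (16 of them).

1, 3, 5, 7, 10, 12, 14, 16, 19, 21, 23, 25, 28, 30, 32, 34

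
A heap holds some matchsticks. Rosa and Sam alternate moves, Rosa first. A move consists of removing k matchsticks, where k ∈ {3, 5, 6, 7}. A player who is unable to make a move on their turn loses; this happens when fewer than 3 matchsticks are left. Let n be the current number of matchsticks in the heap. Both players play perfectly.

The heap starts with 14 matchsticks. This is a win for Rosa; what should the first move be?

Remove 3, leaving 11.

Classify positions by backward induction: terminal positions (no move available) are L. From any other position, the mover wins iff some move reaches an L.
n=0: no move → L
n=1: no move → L
n=2: no move → L
n=3: W (go to 0, an L position)
n=4: W (go to 1, an L position)
n=5: W (go to 2, an L position)
n=6: W (go to 1, an L position)
n=7: W (go to 2, an L position)
n=8: W (go to 2, an L position)
n=9: W (go to 2, an L position)
n=10: L (options 7(W), 5(W), 4(W), 3(W) are all W)
n=11: L (options 8(W), 6(W), 5(W), 4(W) are all W)
n=12: L (options 9(W), 7(W), 6(W), 5(W) are all W)
n=13: W (go to 10, an L position)
n=14: W (go to 11, an L position)
From 14, the L positions reachable in one move are: 11.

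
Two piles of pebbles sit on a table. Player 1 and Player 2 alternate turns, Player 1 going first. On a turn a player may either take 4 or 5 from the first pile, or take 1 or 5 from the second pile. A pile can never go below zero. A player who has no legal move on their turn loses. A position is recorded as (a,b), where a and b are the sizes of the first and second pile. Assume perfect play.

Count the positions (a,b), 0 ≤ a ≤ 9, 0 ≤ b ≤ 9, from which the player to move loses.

45

Compute win/loss labels from the base case upward. A position with no move is L. Any other position is W if it can reach an L in one move, else L.
Every move lowers a or b (never raises either), so fill the grid row by row in increasing a, and left to right within a row: each cell's successors are then already labelled.
      b=0  b=1  b=2  b=3  b=4  b=5  b=6  b=7  b=8  b=9
a=0:    L    W    L    W    L    W    L    W    L    W
a=1:    L    W    L    W    L    W    L    W    L    W
a=2:    L    W    L    W    L    W    L    W    L    W
a=3:    L    W    L    W    L    W    L    W    L    W
a=4:    W    L    W    L    W    L    W    L    W    L
a=5:    W    L    W    L    W    L    W    L    W    L
a=6:    W    L    W    L    W    L    W    L    W    L
a=7:    W    L    W    L    W    L    W    L    W    L
a=8:    W    W    W    W    W    W    W    W    W    W
a=9:    L    W    L    W    L    W    L    W    L    W
Cells with no legal move (terminal, hence L): (0,0), (1,0), (2,0), (3,0).
The remaining L cells, each justified by listing all of its moves:
(0,2): only reaches (0,1)(W), which is W → L
(0,4): only reaches (0,3)(W), which is W → L
(0,6): only reaches (0,5)(W), (0,1)(W), all W → L
(0,8): only reaches (0,7)(W), (0,3)(W), all W → L
(1,2): only reaches (1,1)(W), which is W → L
(1,4): only reaches (1,3)(W), which is W → L
(1,6): only reaches (1,5)(W), (1,1)(W), all W → L
(1,8): only reaches (1,7)(W), (1,3)(W), all W → L
(2,2): only reaches (2,1)(W), which is W → L
(2,4): only reaches (2,3)(W), which is W → L
(2,6): only reaches (2,5)(W), (2,1)(W), all W → L
(2,8): only reaches (2,7)(W), (2,3)(W), all W → L
(3,2): only reaches (3,1)(W), which is W → L
(3,4): only reaches (3,3)(W), which is W → L
(3,6): only reaches (3,5)(W), (3,1)(W), all W → L
(3,8): only reaches (3,7)(W), (3,3)(W), all W → L
(4,1): only reaches (0,1)(W), (4,0)(W), all W → L
(4,3): only reaches (0,3)(W), (4,2)(W), all W → L
(4,5): only reaches (0,5)(W), (4,4)(W), (4,0)(W), all W → L
(4,7): only reaches (0,7)(W), (4,6)(W), (4,2)(W), all W → L
(4,9): only reaches (0,9)(W), (4,8)(W), (4,4)(W), all W → L
(5,1): only reaches (1,1)(W), (0,1)(W), (5,0)(W), all W → L
(5,3): only reaches (1,3)(W), (0,3)(W), (5,2)(W), all W → L
(5,5): only reaches (1,5)(W), (0,5)(W), (5,4)(W), (5,0)(W), all W → L
(5,7): only reaches (1,7)(W), (0,7)(W), (5,6)(W), (5,2)(W), all W → L
(5,9): only reaches (1,9)(W), (0,9)(W), (5,8)(W), (5,4)(W), all W → L
(6,1): only reaches (2,1)(W), (1,1)(W), (6,0)(W), all W → L
(6,3): only reaches (2,3)(W), (1,3)(W), (6,2)(W), all W → L
(6,5): only reaches (2,5)(W), (1,5)(W), (6,4)(W), (6,0)(W), all W → L
(6,7): only reaches (2,7)(W), (1,7)(W), (6,6)(W), (6,2)(W), all W → L
(6,9): only reaches (2,9)(W), (1,9)(W), (6,8)(W), (6,4)(W), all W → L
(7,1): only reaches (3,1)(W), (2,1)(W), (7,0)(W), all W → L
(7,3): only reaches (3,3)(W), (2,3)(W), (7,2)(W), all W → L
(7,5): only reaches (3,5)(W), (2,5)(W), (7,4)(W), (7,0)(W), all W → L
(7,7): only reaches (3,7)(W), (2,7)(W), (7,6)(W), (7,2)(W), all W → L
(7,9): only reaches (3,9)(W), (2,9)(W), (7,8)(W), (7,4)(W), all W → L
(9,0): only reaches (5,0)(W), (4,0)(W), all W → L
(9,2): only reaches (5,2)(W), (4,2)(W), (9,1)(W), all W → L
(9,4): only reaches (5,4)(W), (4,4)(W), (9,3)(W), all W → L
(9,6): only reaches (5,6)(W), (4,6)(W), (9,5)(W), (9,1)(W), all W → L
(9,8): only reaches (5,8)(W), (4,8)(W), (9,7)(W), (9,3)(W), all W → L
Every other cell has at least one move into one of the L cells above, so it is W.
L cells per row: a=0: 5, a=1: 5, a=2: 5, a=3: 5, a=4: 5, a=5: 5, a=6: 5, a=7: 5, a=8: 0, a=9: 5; total 45.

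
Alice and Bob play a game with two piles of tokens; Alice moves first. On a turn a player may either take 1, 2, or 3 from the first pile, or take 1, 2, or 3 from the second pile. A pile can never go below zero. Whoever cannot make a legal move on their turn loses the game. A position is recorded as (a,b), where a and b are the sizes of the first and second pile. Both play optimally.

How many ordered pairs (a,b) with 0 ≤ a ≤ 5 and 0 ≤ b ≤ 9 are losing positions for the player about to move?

Compute win/loss labels from the base case upward. A position with no move is L. Any other position is W if it can reach an L in one move, else L.
Every move lowers a or b (never raises either), so fill the grid row by row in increasing a, and left to right within a row: each cell's successors are then already labelled.
      b=0  b=1  b=2  b=3  b=4  b=5  b=6  b=7  b=8  b=9
a=0:    L    W    W    W    L    W    W    W    L    W
a=1:    W    L    W    W    W    L    W    W    W    L
a=2:    W    W    L    W    W    W    L    W    W    W
a=3:    W    W    W    L    W    W    W    L    W    W
a=4:    L    W    W    W    L    W    W    W    L    W
a=5:    W    L    W    W    W    L    W    W    W    L
Cells with no legal move (terminal, hence L): (0,0).
The remaining L cells, each justified by listing all of its moves:
(0,4): L (options (0,3)(W), (0,2)(W), (0,1)(W) are all W)
(0,8): L (options (0,7)(W), (0,6)(W), (0,5)(W) are all W)
(1,1): L (options (0,1)(W), (1,0)(W) are all W)
(1,5): L (options (0,5)(W), (1,4)(W), (1,3)(W), (1,2)(W) are all W)
(1,9): L (options (0,9)(W), (1,8)(W), (1,7)(W), (1,6)(W) are all W)
(2,2): L (options (1,2)(W), (0,2)(W), (2,1)(W), (2,0)(W) are all W)
(2,6): L (options (1,6)(W), (0,6)(W), (2,5)(W), (2,4)(W), (2,3)(W) are all W)
(3,3): L (options (2,3)(W), (1,3)(W), (0,3)(W), (3,2)(W), (3,1)(W), (3,0)(W) are all W)
(3,7): L (options (2,7)(W), (1,7)(W), (0,7)(W), (3,6)(W), (3,5)(W), (3,4)(W) are all W)
(4,0): L (options (3,0)(W), (2,0)(W), (1,0)(W) are all W)
(4,4): L (options (3,4)(W), (2,4)(W), (1,4)(W), (4,3)(W), (4,2)(W), (4,1)(W) are all W)
(4,8): L (options (3,8)(W), (2,8)(W), (1,8)(W), (4,7)(W), (4,6)(W), (4,5)(W) are all W)
(5,1): L (options (4,1)(W), (3,1)(W), (2,1)(W), (5,0)(W) are all W)
(5,5): L (options (4,5)(W), (3,5)(W), (2,5)(W), (5,4)(W), (5,3)(W), (5,2)(W) are all W)
(5,9): L (options (4,9)(W), (3,9)(W), (2,9)(W), (5,8)(W), (5,7)(W), (5,6)(W) are all W)
Every other cell has at least one move into one of the L cells above, so it is W.
L cells per row: a=0: 3, a=1: 3, a=2: 2, a=3: 2, a=4: 3, a=5: 3; total 16.

16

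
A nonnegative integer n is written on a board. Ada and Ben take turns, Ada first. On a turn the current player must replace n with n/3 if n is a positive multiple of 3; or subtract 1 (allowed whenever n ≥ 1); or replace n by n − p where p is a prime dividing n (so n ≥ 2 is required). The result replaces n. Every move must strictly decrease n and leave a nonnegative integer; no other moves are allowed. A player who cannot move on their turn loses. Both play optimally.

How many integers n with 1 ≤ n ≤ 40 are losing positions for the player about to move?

10

Work bottom-up. With no move the player to move loses. Otherwise the position is W if at least one move leads to an L position for the opponent, and L if every move leads to a W.
n=0: no move → L
n=1: can move to 0, which is L ⇒ W
n=2: can move to 0, which is L ⇒ W
n=3: can move to 0, which is L ⇒ W
n=4: moves to 2(W), 3(W); every one is W ⇒ L
n=5: can move to 0, which is L ⇒ W
n=6: can move to 4, which is L ⇒ W
n=7: can move to 0, which is L ⇒ W
n=8: moves to 6(W), 7(W); every one is W ⇒ L
n=9: can move to 8, which is L ⇒ W
n=10: can move to 8, which is L ⇒ W
n=11: can move to 0, which is L ⇒ W
n=12: can move to 4, which is L ⇒ W
n=13: can move to 0, which is L ⇒ W
n=14: moves to 7(W), 12(W), 13(W); every one is W ⇒ L
n=15: can move to 14, which is L ⇒ W
n=16: can move to 14, which is L ⇒ W
n=17: can move to 0, which is L ⇒ W
n=18: moves to 6(W), 15(W), 16(W), 17(W); every one is W ⇒ L
n=19: can move to 0, which is L ⇒ W
n=20: can move to 18, which is L ⇒ W
n=21: can move to 14, which is L ⇒ W
n=22: moves to 11(W), 20(W), 21(W); every one is W ⇒ L
n=23: can move to 0, which is L ⇒ W
n=24: can move to 8, which is L ⇒ W
n=25: moves to 20(W), 24(W); every one is W ⇒ L
n=26: can move to 25, which is L ⇒ W
n=27: moves to 9(W), 24(W), 26(W); every one is W ⇒ L
n=28: can move to 27, which is L ⇒ W
n=29: can move to 0, which is L ⇒ W
n=30: can move to 25, which is L ⇒ W
n=31: can move to 0, which is L ⇒ W
n=32: moves to 30(W), 31(W); every one is W ⇒ L
n=33: can move to 22, which is L ⇒ W
n=34: can move to 32, which is L ⇒ W
n=35: moves to 28(W), 30(W), 34(W); every one is W ⇒ L
n=36: can move to 35, which is L ⇒ W
n=37: can move to 0, which is L ⇒ W
n=38: moves to 19(W), 36(W), 37(W); every one is W ⇒ L
n=39: can move to 38, which is L ⇒ W
n=40: can move to 35, which is L ⇒ W
L entries with 1 ≤ n ≤ 40 (n=0 is outside the asked range and is not counted): n = 4, 8, 14, 18, 22, 25, 27, 32, 35, 38; that makes 10.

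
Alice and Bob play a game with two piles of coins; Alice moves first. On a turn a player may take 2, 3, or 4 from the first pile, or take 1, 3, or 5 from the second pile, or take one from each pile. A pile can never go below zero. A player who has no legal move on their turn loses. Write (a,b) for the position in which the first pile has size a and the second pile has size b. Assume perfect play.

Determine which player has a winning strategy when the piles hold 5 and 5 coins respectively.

Use the standard recursion: the mover loses at a terminal position; elsewhere, the mover wins exactly when some move hands the opponent an L position.
No move ever increases a pile, so every position that can arise here has a ≤ 5 and b ≤ 5; it is enough to label the cells with 0 ≤ a ≤ 5 and 0 ≤ b ≤ 5.
Every move lowers a or b (never raises either), so fill the grid row by row in increasing a, and left to right within a row: each cell's successors are then already labelled.
      b=0  b=1  b=2  b=3  b=4  b=5
a=0:    L    W    L    W    L    W
a=1:    L    W    L    W    L    W
a=2:    W    W    W    W    W    W
a=3:    W    L    W    L    W    L
a=4:    W    L    W    L    W    L
a=5:    W    W    W    W    W    W
Cells with no legal move (terminal, hence L): (0,0), (1,0).
The remaining L cells, each justified by listing all of its moves:
(0,2): only reaches (0,1)(W), which is W → L
(0,4): only reaches (0,3)(W), (0,1)(W), all W → L
(1,2): only reaches (1,1)(W), (0,1)(W), all W → L
(1,4): only reaches (1,3)(W), (1,1)(W), (0,3)(W), all W → L
(3,1): only reaches (1,1)(W), (0,1)(W), (3,0)(W), (2,0)(W), all W → L
(3,3): only reaches (1,3)(W), (0,3)(W), (3,2)(W), (3,0)(W), (2,2)(W), all W → L
(3,5): only reaches (1,5)(W), (0,5)(W), (3,4)(W), (3,2)(W), (3,0)(W), (2,4)(W), all W → L
(4,1): only reaches (2,1)(W), (1,1)(W), (0,1)(W), (4,0)(W), (3,0)(W), all W → L
(4,3): only reaches (2,3)(W), (1,3)(W), (0,3)(W), (4,2)(W), (4,0)(W), (3,2)(W), all W → L
(4,5): only reaches (2,5)(W), (1,5)(W), (0,5)(W), (4,4)(W), (4,2)(W), (4,0)(W), (3,4)(W), all W → L
Every other cell has at least one move into one of the L cells above, so it is W.
The starting position (5,5) is W: Alice should move to (3,5), handing over an L position.

Alice wins.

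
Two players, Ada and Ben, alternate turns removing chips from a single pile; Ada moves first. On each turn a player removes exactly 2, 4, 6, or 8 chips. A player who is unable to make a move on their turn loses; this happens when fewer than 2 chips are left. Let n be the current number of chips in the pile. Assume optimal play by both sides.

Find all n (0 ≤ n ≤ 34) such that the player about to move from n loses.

Compute win/loss labels from the base case upward. A position with no move is L. Any other position is W if it can reach an L in one move, else L.
n=0: no move → L
n=1: no move → L
n=2: can move to 0, which is L ⇒ W
n=3: can move to 1, which is L ⇒ W
n=4: can move to 0, which is L ⇒ W
n=5: can move to 1, which is L ⇒ W
n=6: can move to 0, which is L ⇒ W
n=7: can move to 1, which is L ⇒ W
n=8: can move to 0, which is L ⇒ W
n=9: can move to 1, which is L ⇒ W
n=10: moves to 8(W), 6(W), 4(W), 2(W); every one is W ⇒ L
n=11: moves to 9(W), 7(W), 5(W), 3(W); every one is W ⇒ L
n=12: can move to 10, which is L ⇒ W
n=13: can move to 11, which is L ⇒ W
n=14: can move to 10, which is L ⇒ W
n=15: can move to 11, which is L ⇒ W
n=16: can move to 10, which is L ⇒ W
n=17: can move to 11, which is L ⇒ W
n=18: can move to 10, which is L ⇒ W
n=19: can move to 11, which is L ⇒ W
n=20: moves to 18(W), 16(W), 14(W), 12(W); every one is W ⇒ L
n=21: moves to 19(W), 17(W), 15(W), 13(W); every one is W ⇒ L
n=22: can move to 20, which is L ⇒ W
n=23: can move to 21, which is L ⇒ W
n=24: can move to 20, which is L ⇒ W
n=25: can move to 21, which is L ⇒ W
n=26: can move to 20, which is L ⇒ W
n=27: can move to 21, which is L ⇒ W
n=28: can move to 20, which is L ⇒ W
n=29: can move to 21, which is L ⇒ W
n=30: moves to 28(W), 26(W), 24(W), 22(W); every one is W ⇒ L
n=31: moves to 29(W), 27(W), 25(W), 23(W); every one is W ⇒ L
n=32: can move to 30, which is L ⇒ W
n=33: can move to 31, which is L ⇒ W
n=34: can move to 30, which is L ⇒ W
The losing starting values of n are exactly the entries labelled L in this table (8 of them).

0, 1, 10, 11, 20, 21, 30, 31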